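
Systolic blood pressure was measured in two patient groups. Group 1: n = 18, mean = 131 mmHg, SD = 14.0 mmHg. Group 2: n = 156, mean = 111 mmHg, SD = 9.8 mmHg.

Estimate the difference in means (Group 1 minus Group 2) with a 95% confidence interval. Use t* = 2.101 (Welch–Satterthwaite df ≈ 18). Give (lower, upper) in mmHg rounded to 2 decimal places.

Standard errors of each mean: 14.0/√18 = 3.2998 and 9.8/√156 = 0.7846.
SE(x̄₁ − x̄₂) = √(3.2998² + 0.7846²) = 3.3918 for independent samples with unequal variances.
With t* = 2.101, the margin is 2.101 × 3.3918 = 7.1262.
x̄₁ − x̄₂ = 131 − 111 = 20.0000; the interval is 20.0000 ± 7.1262 = (12.87, 27.13).

(12.87, 27.13)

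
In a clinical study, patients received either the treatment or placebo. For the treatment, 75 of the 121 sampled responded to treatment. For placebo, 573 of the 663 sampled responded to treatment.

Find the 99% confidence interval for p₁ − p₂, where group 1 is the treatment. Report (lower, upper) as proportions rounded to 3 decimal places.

First, p̂₁ = 75/121 = 0.6198; p̂₂ = 573/663 = 0.8643.
The two standard errors are √(0.6198×0.3802/121) = 0.04413 and √(0.8643×0.1357/663) = 0.01330.
Because the samples are independent, SE_diff = √(0.04413² + 0.01330²) = 0.04609.
Using z* = 2.576 for 99%, ME = 2.576 × 0.04609 = 0.11873.
p̂₁ − p̂₂ = -0.2445; interval -0.2445 ± 0.11873 gives (-0.363, -0.126).

(-0.363, -0.126)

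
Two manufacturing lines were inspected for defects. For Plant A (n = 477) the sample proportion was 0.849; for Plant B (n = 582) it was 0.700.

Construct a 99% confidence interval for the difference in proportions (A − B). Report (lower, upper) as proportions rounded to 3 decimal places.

(0.084, 0.214)

The two standard errors are √(0.8490×0.1510/477) = 0.01639 and √(0.7000×0.3000/582) = 0.01900.
Because the samples are independent, SE_diff = √(0.01639² + 0.01900²) = 0.02509.
Using z* = 2.576 for 99%, ME = 2.576 × 0.02509 = 0.06463.
p̂₁ − p̂₂ = 0.1490; interval 0.1490 ± 0.06463 gives (0.084, 0.214).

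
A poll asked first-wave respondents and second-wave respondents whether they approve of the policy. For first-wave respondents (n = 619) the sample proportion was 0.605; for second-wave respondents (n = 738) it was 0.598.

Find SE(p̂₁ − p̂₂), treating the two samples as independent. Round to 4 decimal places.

0.0267

SE₁ = √(p̂₁(1−p̂₁)/n₁) = √(0.6050·0.3950/619) = 0.01965; SE₂ = √(0.5980·0.4020/738) = 0.01805.
Independent samples: SE of the difference = √(SE₁² + SE₂²) = √(0.0003861225 + 0.0003258025) = 0.02668.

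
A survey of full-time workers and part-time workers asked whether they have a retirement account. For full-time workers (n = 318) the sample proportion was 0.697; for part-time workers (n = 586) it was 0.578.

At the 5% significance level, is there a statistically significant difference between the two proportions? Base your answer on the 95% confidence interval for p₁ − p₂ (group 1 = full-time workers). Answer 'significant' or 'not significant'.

significant

Each SE is √(p̂(1−p̂)/n): √(0.6970·0.3030/318) = 0.02577 and √(0.5780·0.4220/586) = 0.02040.
SE(p̂₁ − p̂₂) = √(SE₁² + SE₂²) = √(0.0006640929 + 0.00041616) = 0.03287, since the two samples are independent.
At 95% confidence z* = 1.960; margin = 1.960 × 0.03287 = 0.06443.
The difference is 0.6970 − 0.5780 = 0.1190, so the interval is 0.1190 ± 0.06443 = (0.05457, 0.18343).
The interval (0.05457, 0.18343) does not contain 0, so the difference is significant.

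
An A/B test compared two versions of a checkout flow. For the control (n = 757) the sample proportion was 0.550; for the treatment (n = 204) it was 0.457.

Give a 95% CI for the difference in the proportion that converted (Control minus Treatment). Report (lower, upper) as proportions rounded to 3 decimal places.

(0.016, 0.170)

Each SE is √(p̂(1−p̂)/n): √(0.5500·0.4500/757) = 0.01808 and √(0.4570·0.5430/204) = 0.03488.
SE(p̂₁ − p̂₂) = √(SE₁² + SE₂²) = √(0.0003268864 + 0.0012166144) = 0.03929, since the two samples are independent.
At 95% confidence z* = 1.960; margin = 1.960 × 0.03929 = 0.07701.
The difference is 0.5500 − 0.4570 = 0.0930, so the interval is 0.0930 ± 0.07701 = (0.016, 0.170).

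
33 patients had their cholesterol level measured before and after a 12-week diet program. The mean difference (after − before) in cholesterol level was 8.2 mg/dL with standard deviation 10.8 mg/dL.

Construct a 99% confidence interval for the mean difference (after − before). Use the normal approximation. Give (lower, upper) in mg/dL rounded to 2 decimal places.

This is a matched-pairs design, so SE = s_d/√n = 10.8/√33 = 1.8800.
Margin = 2.576 × 1.8800 = 4.8429; the interval is 8.2 ± 4.8429 = (3.36, 13.04).

(3.36, 13.04)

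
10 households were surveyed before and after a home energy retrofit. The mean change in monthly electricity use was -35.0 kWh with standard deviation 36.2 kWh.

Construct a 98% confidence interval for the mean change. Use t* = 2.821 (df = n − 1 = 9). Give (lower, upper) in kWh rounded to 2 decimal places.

(-67.29, -2.71)

Paired design: SE = s_d/√n = 36.2/√10 = 11.4474.
t* = 2.821; margin of error = 2.821 × 11.4474 = 32.2931.
-35.0 ± 32.2931 → (-67.29, -2.71).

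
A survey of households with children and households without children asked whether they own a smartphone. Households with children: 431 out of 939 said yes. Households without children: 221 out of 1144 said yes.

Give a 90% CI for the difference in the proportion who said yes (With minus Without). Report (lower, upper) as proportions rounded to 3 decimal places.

(0.233, 0.299)

Sample proportions: 431/939 = 0.4590, 221/1144 = 0.1932.
Each SE is √(p̂(1−p̂)/n): √(0.4590·0.5410/939) = 0.01626 and √(0.1932·0.8068/1144) = 0.01167.
SE(p̂₁ − p̂₂) = √(SE₁² + SE₂²) = √(0.0002643876 + 0.0001361889) = 0.02001, since the two samples are independent.
At 90% confidence z* = 1.645; margin = 1.645 × 0.02001 = 0.03292.
The difference is 0.4590 − 0.1932 = 0.2658, so the interval is 0.2658 ± 0.03292 = (0.233, 0.299).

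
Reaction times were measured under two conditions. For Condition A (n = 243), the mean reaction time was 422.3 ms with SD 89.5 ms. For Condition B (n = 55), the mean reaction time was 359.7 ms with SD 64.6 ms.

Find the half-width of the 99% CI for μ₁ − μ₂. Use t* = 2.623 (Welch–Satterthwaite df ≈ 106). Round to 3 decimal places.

27.365

SE₁ = s₁/√n₁ = 89.5/√243 = 5.7414; SE₂ = 64.6/√55 = 8.7107.
Independent samples, unequal variances: SE_diff = √(SE₁² + SE₂²) = √(32.96367396 + 75.87629449) = 10.4326.
t* = 2.623, so margin of error = 2.623 × 10.4326 = 27.3647.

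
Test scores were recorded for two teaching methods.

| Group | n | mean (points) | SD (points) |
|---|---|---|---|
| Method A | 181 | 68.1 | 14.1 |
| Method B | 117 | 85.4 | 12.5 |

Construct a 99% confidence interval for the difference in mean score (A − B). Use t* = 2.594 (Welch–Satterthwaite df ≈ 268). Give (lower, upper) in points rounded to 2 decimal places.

(-21.35, -13.25)

Per-group SEs: s₁/√n₁ = 14.1/√181 = 1.0480, s₂/√n₂ = 12.5/√117 = 1.1556.
Unpooled SE of the difference: √(1.098304 + 1.33541136) = 1.5600.
Margin of error = t* · SE = 2.594 × 1.5600 = 4.0466.
x̄₁ − x̄₂ = 68.1 − 85.4 = -17.3000.
CI: -17.3000 ± 4.0466 = (-21.35, -13.25).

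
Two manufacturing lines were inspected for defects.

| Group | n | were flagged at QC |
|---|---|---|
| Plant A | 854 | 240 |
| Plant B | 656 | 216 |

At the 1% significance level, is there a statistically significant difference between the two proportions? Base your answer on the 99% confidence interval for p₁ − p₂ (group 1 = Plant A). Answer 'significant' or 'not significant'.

First, p̂₁ = 240/854 = 0.2810; p̂₂ = 216/656 = 0.3293.
The two standard errors are √(0.2810×0.7190/854) = 0.01538 and √(0.3293×0.6707/656) = 0.01835.
Because the samples are independent, SE_diff = √(0.01538² + 0.01835²) = 0.02394.
Using z* = 2.576 for 99%, ME = 2.576 × 0.02394 = 0.06167.
p̂₁ − p̂₂ = -0.0483; interval -0.0483 ± 0.06167 gives (-0.10997, 0.01337).
The interval (-0.10997, 0.01337) contains 0, so the difference is not significant.

not significant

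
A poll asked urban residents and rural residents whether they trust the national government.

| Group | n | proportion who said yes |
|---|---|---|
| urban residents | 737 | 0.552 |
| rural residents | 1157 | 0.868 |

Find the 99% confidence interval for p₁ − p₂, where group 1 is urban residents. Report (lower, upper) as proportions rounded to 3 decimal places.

SE₁ = √(p̂₁(1−p̂₁)/n₁) = √(0.5520·0.4480/737) = 0.01832; SE₂ = √(0.8680·0.1320/1157) = 0.00995.
Independent samples: SE of the difference = √(SE₁² + SE₂²) = √(0.0003356224 + 0.0000990025) = 0.02085.
z* for 99% confidence is 2.576, so the margin of error is 2.576 × 0.02085 = 0.05371.
Point estimate p̂₁ − p̂₂ = 0.5520 − 0.8680 = -0.3160.
-0.3160 ± 0.05371 → (-0.370, -0.262).

(-0.370, -0.262)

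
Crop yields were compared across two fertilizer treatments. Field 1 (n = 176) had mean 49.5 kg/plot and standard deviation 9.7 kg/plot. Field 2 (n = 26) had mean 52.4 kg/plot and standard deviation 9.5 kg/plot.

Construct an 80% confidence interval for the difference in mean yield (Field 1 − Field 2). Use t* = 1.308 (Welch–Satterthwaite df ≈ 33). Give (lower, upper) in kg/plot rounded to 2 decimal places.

Standard errors of each mean: 9.7/√176 = 0.7312 and 9.5/√26 = 1.8631.
SE(x̄₁ − x̄₂) = √(0.7312² + 1.8631²) = 2.0014 for independent samples with unequal variances.
With t* = 1.308, the margin is 1.308 × 2.0014 = 2.6178.
x̄₁ − x̄₂ = 49.5 − 52.4 = -2.9000; the interval is -2.9000 ± 2.6178 = (-5.52, -0.28).

(-5.52, -0.28)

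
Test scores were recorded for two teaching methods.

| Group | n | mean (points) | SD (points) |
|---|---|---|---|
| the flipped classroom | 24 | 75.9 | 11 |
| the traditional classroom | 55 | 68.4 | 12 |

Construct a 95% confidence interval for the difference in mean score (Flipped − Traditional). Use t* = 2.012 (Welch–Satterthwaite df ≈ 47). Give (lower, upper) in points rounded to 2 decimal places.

Per-group SEs: s₁/√n₁ = 11/√24 = 2.2454, s₂/√n₂ = 12/√55 = 1.6181.
Unpooled SE of the difference: √(5.04182116 + 2.61824761) = 2.7677.
Margin of error = t* · SE = 2.012 × 2.7677 = 5.5686.
x̄₁ − x̄₂ = 75.9 − 68.4 = 7.5000.
CI: 7.5000 ± 5.5686 = (1.93, 13.07).

(1.93, 13.07)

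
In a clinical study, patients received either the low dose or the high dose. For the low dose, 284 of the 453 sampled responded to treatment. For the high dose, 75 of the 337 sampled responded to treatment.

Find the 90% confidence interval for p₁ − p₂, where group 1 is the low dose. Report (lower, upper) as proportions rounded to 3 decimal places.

(0.352, 0.457)

p̂₁ = 284/453 = 0.6269 and p̂₂ = 75/337 = 0.2226.
SE₁ = √(p̂₁(1−p̂₁)/n₁) = √(0.6269·0.3731/453) = 0.02272; SE₂ = √(0.2226·0.7774/337) = 0.02266.
Independent samples: SE of the difference = √(SE₁² + SE₂²) = √(0.0005161984 + 0.0005134756) = 0.03209.
z* for 90% confidence is 1.645, so the margin of error is 1.645 × 0.03209 = 0.05279.
Point estimate p̂₁ − p̂₂ = 0.6269 − 0.2226 = 0.4043.
0.4043 ± 0.05279 → (0.352, 0.457).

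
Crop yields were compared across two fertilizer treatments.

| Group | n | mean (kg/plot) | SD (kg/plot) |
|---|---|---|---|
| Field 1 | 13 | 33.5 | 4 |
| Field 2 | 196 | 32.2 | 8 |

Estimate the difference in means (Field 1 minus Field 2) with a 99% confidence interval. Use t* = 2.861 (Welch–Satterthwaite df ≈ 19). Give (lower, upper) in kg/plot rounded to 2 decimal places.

SE₁ = s₁/√n₁ = 4/√13 = 1.1094; SE₂ = 8/√196 = 0.5714.
Independent samples, unequal variances: SE_diff = √(SE₁² + SE₂²) = √(1.23076836 + 0.32649796) = 1.2479.
t* = 2.861, so margin of error = 2.861 × 1.2479 = 3.5702.
Difference in means = 33.5 − 32.2 = 1.3000.
1.3000 ± 3.5702 → (-2.27, 4.87).

(-2.27, 4.87)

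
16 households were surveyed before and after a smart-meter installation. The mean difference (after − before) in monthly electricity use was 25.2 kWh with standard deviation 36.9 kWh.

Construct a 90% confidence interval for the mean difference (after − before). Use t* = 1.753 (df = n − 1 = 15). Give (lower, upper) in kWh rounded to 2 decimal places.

(9.03, 41.37)

Paired design: SE = s_d/√n = 36.9/√16 = 9.2250.
t* = 1.753; margin of error = 1.753 × 9.2250 = 16.1714.
25.2 ± 16.1714 → (9.03, 41.37).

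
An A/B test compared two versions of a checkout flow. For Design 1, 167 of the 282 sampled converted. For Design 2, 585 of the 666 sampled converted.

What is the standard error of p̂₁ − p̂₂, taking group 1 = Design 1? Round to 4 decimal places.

Sample proportions: 167/282 = 0.5922, 585/666 = 0.8784.
Each SE is √(p̂(1−p̂)/n): √(0.5922·0.4078/282) = 0.02926 and √(0.8784·0.1216/666) = 0.01266.
SE(p̂₁ − p̂₂) = √(SE₁² + SE₂²) = √(0.0008561476 + 0.0001602756) = 0.03188, since the two samples are independent.

0.0319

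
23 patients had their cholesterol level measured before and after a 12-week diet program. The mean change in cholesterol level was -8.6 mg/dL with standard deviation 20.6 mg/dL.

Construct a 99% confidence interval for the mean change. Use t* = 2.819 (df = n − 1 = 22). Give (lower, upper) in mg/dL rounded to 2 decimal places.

(-20.71, 3.51)

This is a matched-pairs design, so SE = s_d/√n = 20.6/√23 = 4.2954.
Margin = 2.819 × 4.2954 = 12.1087; the interval is -8.6 ± 12.1087 = (-20.71, 3.51).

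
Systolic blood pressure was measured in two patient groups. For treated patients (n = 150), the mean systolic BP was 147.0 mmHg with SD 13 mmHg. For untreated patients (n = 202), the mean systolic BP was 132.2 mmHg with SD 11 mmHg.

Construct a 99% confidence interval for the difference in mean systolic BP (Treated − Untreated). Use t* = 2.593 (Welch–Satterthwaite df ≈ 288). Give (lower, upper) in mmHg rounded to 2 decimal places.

Standard errors of each mean: 13/√150 = 1.0614 and 11/√202 = 0.7740.
SE(x̄₁ − x̄₂) = √(1.0614² + 0.7740²) = 1.3136 for independent samples with unequal variances.
With t* = 2.593, the margin is 2.593 × 1.3136 = 3.4062.
x̄₁ − x̄₂ = 147.0 − 132.2 = 14.8000; the interval is 14.8000 ± 3.4062 = (11.39, 18.21).

(11.39, 18.21)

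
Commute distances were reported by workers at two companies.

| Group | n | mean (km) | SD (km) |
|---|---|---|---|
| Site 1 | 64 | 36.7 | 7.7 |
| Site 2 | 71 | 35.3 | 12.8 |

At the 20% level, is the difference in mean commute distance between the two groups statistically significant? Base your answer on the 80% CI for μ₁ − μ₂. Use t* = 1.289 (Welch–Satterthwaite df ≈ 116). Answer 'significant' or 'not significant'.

Standard errors of each mean: 7.7/√64 = 0.9625 and 12.8/√71 = 1.5191.
SE(x̄₁ − x̄₂) = √(0.9625² + 1.5191²) = 1.7984 for independent samples with unequal variances.
With t* = 1.289, the margin is 1.289 × 1.7984 = 2.3181.
x̄₁ − x̄₂ = 36.7 − 35.3 = 1.4000; the interval is 1.4000 ± 2.3181 = (-0.9181, 3.7181).
The interval (-0.9181, 3.7181) contains 0, so the difference is not significant.

not significant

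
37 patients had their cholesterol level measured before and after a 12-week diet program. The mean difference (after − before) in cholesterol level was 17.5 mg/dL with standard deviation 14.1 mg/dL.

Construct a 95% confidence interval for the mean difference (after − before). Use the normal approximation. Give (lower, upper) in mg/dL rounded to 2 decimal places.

Paired design: SE = s_d/√n = 14.1/√37 = 2.3180.
z* = 1.960; margin of error = 1.960 × 2.3180 = 4.5433.
17.5 ± 4.5433 → (12.96, 22.04).

(12.96, 22.04)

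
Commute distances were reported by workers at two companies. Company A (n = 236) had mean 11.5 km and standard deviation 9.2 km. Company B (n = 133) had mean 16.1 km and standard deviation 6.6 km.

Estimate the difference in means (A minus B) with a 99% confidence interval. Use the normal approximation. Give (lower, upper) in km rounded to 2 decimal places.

(-6.73, -2.47)

Per-group SEs: s₁/√n₁ = 9.2/√236 = 0.5989, s₂/√n₂ = 6.6/√133 = 0.5723.
Unpooled SE of the difference: √(0.35868121 + 0.32752729) = 0.8284.
Margin of error = z* · SE = 2.576 × 0.8284 = 2.1340.
x̄₁ − x̄₂ = 11.5 − 16.1 = -4.6000.
CI: -4.6000 ± 2.1340 = (-6.73, -2.47).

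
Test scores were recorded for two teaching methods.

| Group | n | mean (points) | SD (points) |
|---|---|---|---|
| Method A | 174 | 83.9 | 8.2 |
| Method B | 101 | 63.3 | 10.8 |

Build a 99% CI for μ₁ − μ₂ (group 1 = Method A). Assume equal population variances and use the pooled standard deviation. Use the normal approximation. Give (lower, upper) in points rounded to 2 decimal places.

(17.62, 23.58)

s_p = √[((n₁−1)s₁² + (n₂−1)s₂²)/(n₁+n₂−2)] = √[(173·8.2² + 100·10.8²)/273] = 9.2377.
SE = 9.2377·√(1/174 + 1/101) = 1.1556.
With z* = 2.576, margin = 2.576 × 1.1556 = 2.9768.
x̄₁ − x̄₂ = 83.9 − 63.3 = 20.6000; interval 20.6000 ± 2.9768 = (17.62, 23.58).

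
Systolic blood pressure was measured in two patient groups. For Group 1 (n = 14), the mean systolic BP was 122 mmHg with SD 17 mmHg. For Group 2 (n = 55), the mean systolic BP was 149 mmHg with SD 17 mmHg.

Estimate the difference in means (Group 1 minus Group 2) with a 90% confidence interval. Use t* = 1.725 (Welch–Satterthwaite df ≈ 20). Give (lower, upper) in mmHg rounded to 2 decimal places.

(-35.78, -18.22)

Standard errors of each mean: 17/√14 = 4.5434 and 17/√55 = 2.2923.
SE(x̄₁ − x̄₂) = √(4.5434² + 2.2923²) = 5.0889 for independent samples with unequal variances.
With t* = 1.725, the margin is 1.725 × 5.0889 = 8.7784.
x̄₁ − x̄₂ = 122 − 149 = -27.0000; the interval is -27.0000 ± 8.7784 = (-35.78, -18.22).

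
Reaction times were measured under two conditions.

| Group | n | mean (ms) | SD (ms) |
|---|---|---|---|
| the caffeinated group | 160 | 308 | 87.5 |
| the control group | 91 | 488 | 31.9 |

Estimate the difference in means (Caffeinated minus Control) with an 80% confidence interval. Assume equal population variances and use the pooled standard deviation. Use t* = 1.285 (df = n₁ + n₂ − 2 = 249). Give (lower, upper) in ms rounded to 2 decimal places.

(-192.23, -167.77)

s_p = √[((n₁−1)s₁² + (n₂−1)s₂²)/(n₁+n₂−2)] = √[(159·87.5² + 90·31.9²)/249] = 72.5034.
SE = 72.5034·√(1/160 + 1/91) = 9.5195.
With t* = 1.285, margin = 1.285 × 9.5195 = 12.2326.
x̄₁ − x̄₂ = 308 − 488 = -180.0000; interval -180.0000 ± 12.2326 = (-192.23, -167.77).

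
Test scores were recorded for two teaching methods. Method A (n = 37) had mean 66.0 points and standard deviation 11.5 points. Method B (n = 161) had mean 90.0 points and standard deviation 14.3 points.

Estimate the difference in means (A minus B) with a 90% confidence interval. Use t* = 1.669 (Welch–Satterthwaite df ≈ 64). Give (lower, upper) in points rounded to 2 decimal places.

SE₁ = s₁/√n₁ = 11.5/√37 = 1.8906; SE₂ = 14.3/√161 = 1.1270.
Independent samples, unequal variances: SE_diff = √(SE₁² + SE₂²) = √(3.57436836 + 1.270129) = 2.2010.
t* = 1.669, so margin of error = 1.669 × 2.2010 = 3.6735.
Difference in means = 66.0 − 90.0 = -24.0000.
-24.0000 ± 3.6735 → (-27.67, -20.33).

(-27.67, -20.33)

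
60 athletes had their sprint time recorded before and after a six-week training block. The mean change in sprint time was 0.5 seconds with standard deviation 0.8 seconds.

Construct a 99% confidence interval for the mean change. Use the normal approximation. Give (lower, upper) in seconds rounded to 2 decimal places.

(0.23, 0.77)

This is a matched-pairs design, so SE = s_d/√n = 0.8/√60 = 0.1033.
Margin = 2.576 × 0.1033 = 0.2661; the interval is 0.5 ± 0.2661 = (0.23, 0.77).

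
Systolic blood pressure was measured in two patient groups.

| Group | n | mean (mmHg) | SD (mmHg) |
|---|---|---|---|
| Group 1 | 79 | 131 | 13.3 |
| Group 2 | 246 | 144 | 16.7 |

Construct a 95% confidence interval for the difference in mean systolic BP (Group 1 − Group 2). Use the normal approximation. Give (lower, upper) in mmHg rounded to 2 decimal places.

(-16.60, -9.40)

SE₁ = s₁/√n₁ = 13.3/√79 = 1.4964; SE₂ = 16.7/√246 = 1.0648.
Independent samples, unequal variances: SE_diff = √(SE₁² + SE₂²) = √(2.23921296 + 1.13379904) = 1.8366.
z* = 1.960, so margin of error = 1.960 × 1.8366 = 3.5997.
Difference in means = 131 − 144 = -13.0000.
-13.0000 ± 3.5997 → (-16.60, -9.40).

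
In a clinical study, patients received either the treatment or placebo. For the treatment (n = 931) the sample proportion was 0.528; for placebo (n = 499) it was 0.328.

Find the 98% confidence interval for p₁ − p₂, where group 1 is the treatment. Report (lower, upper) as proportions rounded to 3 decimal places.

(0.138, 0.262)

SE₁ = √(p̂₁(1−p̂₁)/n₁) = √(0.5280·0.4720/931) = 0.01636; SE₂ = √(0.3280·0.6720/499) = 0.02102.
Independent samples: SE of the difference = √(SE₁² + SE₂²) = √(0.0002676496 + 0.0004418404) = 0.02664.
z* for 98% confidence is 2.326, so the margin of error is 2.326 × 0.02664 = 0.06196.
Point estimate p̂₁ − p̂₂ = 0.5280 − 0.3280 = 0.2000.
0.2000 ± 0.06196 → (0.138, 0.262).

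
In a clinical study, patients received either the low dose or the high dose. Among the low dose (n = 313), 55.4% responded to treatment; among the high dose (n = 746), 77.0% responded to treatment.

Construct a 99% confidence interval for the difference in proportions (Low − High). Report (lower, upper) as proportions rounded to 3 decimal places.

Each SE is √(p̂(1−p̂)/n): √(0.5540·0.4460/313) = 0.02810 and √(0.7700·0.2300/746) = 0.01541.
SE(p̂₁ − p̂₂) = √(SE₁² + SE₂²) = √(0.00078961 + 0.0002374681) = 0.03205, since the two samples are independent.
At 99% confidence z* = 2.576; margin = 2.576 × 0.03205 = 0.08256.
The difference is 0.5540 − 0.7700 = -0.2160, so the interval is -0.2160 ± 0.08256 = (-0.299, -0.133).

(-0.299, -0.133)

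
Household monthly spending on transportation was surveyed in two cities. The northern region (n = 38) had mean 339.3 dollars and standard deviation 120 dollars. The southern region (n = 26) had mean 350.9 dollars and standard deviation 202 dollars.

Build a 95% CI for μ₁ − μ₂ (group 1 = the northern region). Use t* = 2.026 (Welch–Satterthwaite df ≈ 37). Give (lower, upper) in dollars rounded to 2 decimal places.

(-101.03, 77.83)

Per-group SEs: s₁/√n₁ = 120/√38 = 19.4666, s₂/√n₂ = 202/√26 = 39.6155.
Unpooled SE of the difference: √(378.94851556 + 1569.38784025) = 44.1400.
Margin of error = t* · SE = 2.026 × 44.1400 = 89.4276.
x̄₁ − x̄₂ = 339.3 − 350.9 = -11.6000.
CI: -11.6000 ± 89.4276 = (-101.03, 77.83).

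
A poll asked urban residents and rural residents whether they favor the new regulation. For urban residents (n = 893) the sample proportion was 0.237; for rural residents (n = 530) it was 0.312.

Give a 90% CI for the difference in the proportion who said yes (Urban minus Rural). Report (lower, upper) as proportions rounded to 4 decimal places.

SE₁ = √(p̂₁(1−p̂₁)/n₁) = √(0.2370·0.7630/893) = 0.01423; SE₂ = √(0.3120·0.6880/530) = 0.02012.
Independent samples: SE of the difference = √(SE₁² + SE₂²) = √(0.0002024929 + 0.0004048144) = 0.02464.
z* for 90% confidence is 1.645, so the margin of error is 1.645 × 0.02464 = 0.04053.
Point estimate p̂₁ − p̂₂ = 0.2370 − 0.3120 = -0.0750.
-0.0750 ± 0.04053 → (-0.1155, -0.0345).

(-0.1155, -0.0345)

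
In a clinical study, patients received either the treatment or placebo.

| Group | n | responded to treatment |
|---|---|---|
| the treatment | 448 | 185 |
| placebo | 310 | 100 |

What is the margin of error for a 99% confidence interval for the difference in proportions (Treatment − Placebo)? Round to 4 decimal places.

0.0909

First, p̂₁ = 185/448 = 0.4129; p̂₂ = 100/310 = 0.3226.
The two standard errors are √(0.4129×0.5871/448) = 0.02326 and √(0.3226×0.6774/310) = 0.02655.
Because the samples are independent, SE_diff = √(0.02326² + 0.02655²) = 0.03530.
Using z* = 2.576 for 99%, ME = 2.576 × 0.03530 = 0.09093.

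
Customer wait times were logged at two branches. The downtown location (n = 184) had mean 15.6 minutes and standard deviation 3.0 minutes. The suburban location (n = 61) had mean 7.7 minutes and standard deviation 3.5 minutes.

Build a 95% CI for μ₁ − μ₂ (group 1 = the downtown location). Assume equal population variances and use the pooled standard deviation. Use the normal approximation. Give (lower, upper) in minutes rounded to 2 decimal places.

(6.99, 8.81)

Pooled variance s_p² = [183·3.0² + 60·3.5²] / (184+61−2) = 9.8025, so s_p = 3.1309.
SE_diff = s_p·√(1/n₁ + 1/n₂) = 3.1309·√(1/184 + 1/61) = 0.4626.
z* = 1.960; margin = 1.960 × 0.4626 = 0.9067.
Difference = 15.6 − 7.7 = 7.9000.
7.9000 ± 0.9067 → (6.99, 8.81).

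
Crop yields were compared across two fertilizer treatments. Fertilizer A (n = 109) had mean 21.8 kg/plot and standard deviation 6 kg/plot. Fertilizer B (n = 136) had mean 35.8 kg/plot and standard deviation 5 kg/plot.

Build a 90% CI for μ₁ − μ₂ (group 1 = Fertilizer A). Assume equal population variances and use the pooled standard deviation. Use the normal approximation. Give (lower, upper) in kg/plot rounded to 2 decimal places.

s_p = √[((n₁−1)s₁² + (n₂−1)s₂²)/(n₁+n₂−2)] = √[(108·6² + 135·5²)/243] = 5.4671.
SE = 5.4671·√(1/109 + 1/136) = 0.7028.
With z* = 1.645, margin = 1.645 × 0.7028 = 1.1561.
x̄₁ − x̄₂ = 21.8 − 35.8 = -14.0000; interval -14.0000 ± 1.1561 = (-15.16, -12.84).

(-15.16, -12.84)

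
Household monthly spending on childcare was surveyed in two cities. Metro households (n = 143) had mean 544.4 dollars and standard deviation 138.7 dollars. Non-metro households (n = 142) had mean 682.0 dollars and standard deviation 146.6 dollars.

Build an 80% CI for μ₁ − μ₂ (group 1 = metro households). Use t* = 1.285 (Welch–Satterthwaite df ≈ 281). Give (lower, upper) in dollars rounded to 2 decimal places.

(-159.33, -115.87)

SE₁ = s₁/√n₁ = 138.7/√143 = 11.5987; SE₂ = 146.6/√142 = 12.3024.
Independent samples, unequal variances: SE_diff = √(SE₁² + SE₂²) = √(134.52984169 + 151.34904576) = 16.9080.
t* = 1.285, so margin of error = 1.285 × 16.9080 = 21.7268.
Difference in means = 544.4 − 682.0 = -137.6000.
-137.6000 ± 21.7268 → (-159.33, -115.87).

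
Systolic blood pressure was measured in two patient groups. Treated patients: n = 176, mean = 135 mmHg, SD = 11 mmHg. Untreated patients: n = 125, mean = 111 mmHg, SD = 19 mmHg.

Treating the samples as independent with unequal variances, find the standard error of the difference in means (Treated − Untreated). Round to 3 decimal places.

SE₁ = s₁/√n₁ = 11/√176 = 0.8292; SE₂ = 19/√125 = 1.6994.
Independent samples, unequal variances: SE_diff = √(SE₁² + SE₂²) = √(0.68757264 + 2.88796036) = 1.8909.

1.891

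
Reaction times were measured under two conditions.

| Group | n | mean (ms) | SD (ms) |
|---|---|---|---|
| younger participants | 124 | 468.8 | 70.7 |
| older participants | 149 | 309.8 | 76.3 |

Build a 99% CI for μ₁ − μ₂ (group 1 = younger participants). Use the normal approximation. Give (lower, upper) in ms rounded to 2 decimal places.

(136.05, 181.95)

Standard errors of each mean: 70.7/√124 = 6.3490 and 76.3/√149 = 6.2507.
SE(x̄₁ − x̄₂) = √(6.3490² + 6.2507²) = 8.9096 for independent samples with unequal variances.
With z* = 2.576, the margin is 2.576 × 8.9096 = 22.9511.
x̄₁ − x̄₂ = 468.8 − 309.8 = 159.0000; the interval is 159.0000 ± 22.9511 = (136.05, 181.95).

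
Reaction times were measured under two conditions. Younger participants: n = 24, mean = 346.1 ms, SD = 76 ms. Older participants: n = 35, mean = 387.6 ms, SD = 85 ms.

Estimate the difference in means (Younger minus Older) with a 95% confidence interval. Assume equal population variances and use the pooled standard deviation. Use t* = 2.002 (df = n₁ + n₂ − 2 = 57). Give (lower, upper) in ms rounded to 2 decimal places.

(-84.74, 1.74)

Pooled variance s_p² = [23·76² + 34·85²] / (24+35−2) = 6640.3158, so s_p = 81.4881.
SE_diff = s_p·√(1/n₁ + 1/n₂) = 81.4881·√(1/24 + 1/35) = 21.5964.
t* = 2.002; margin = 2.002 × 21.5964 = 43.2360.
Difference = 346.1 − 387.6 = -41.5000.
-41.5000 ± 43.2360 → (-84.74, 1.74).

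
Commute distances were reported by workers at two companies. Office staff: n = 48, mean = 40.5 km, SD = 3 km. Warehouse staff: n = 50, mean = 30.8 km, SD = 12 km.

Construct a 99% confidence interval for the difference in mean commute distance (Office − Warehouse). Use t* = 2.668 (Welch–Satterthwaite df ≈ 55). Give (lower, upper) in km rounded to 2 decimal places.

(5.03, 14.37)

Standard errors of each mean: 3/√48 = 0.4330 and 12/√50 = 1.6971.
SE(x̄₁ − x̄₂) = √(0.4330² + 1.6971²) = 1.7515 for independent samples with unequal variances.
With t* = 2.668, the margin is 2.668 × 1.7515 = 4.6730.
x̄₁ − x̄₂ = 40.5 − 30.8 = 9.7000; the interval is 9.7000 ± 4.6730 = (5.03, 14.37).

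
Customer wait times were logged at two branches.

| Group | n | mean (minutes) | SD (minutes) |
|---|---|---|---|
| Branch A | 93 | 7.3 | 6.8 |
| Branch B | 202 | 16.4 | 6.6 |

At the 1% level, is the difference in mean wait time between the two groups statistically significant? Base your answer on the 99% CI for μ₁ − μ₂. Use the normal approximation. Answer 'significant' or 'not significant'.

significant

SE₁ = s₁/√n₁ = 6.8/√93 = 0.7051; SE₂ = 6.6/√202 = 0.4644.
Independent samples, unequal variances: SE_diff = √(SE₁² + SE₂²) = √(0.49716601 + 0.21566736) = 0.8443.
z* = 2.576, so margin of error = 2.576 × 0.8443 = 2.1749.
Difference in means = 7.3 − 16.4 = -9.1000.
-9.1000 ± 2.1749 → (-11.2749, -6.9251).
The interval (-11.2749, -6.9251) does not contain 0, so the difference is significant.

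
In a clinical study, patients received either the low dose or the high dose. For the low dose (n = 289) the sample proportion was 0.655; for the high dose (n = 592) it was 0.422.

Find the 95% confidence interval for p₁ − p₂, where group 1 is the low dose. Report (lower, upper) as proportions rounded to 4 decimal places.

(0.1653, 0.3007)

The two standard errors are √(0.6550×0.3450/289) = 0.02796 and √(0.4220×0.5780/592) = 0.02030.
Because the samples are independent, SE_diff = √(0.02796² + 0.02030²) = 0.03455.
Using z* = 1.960 for 95%, ME = 1.960 × 0.03455 = 0.06772.
p̂₁ − p̂₂ = 0.2330; interval 0.2330 ± 0.06772 gives (0.1653, 0.3007).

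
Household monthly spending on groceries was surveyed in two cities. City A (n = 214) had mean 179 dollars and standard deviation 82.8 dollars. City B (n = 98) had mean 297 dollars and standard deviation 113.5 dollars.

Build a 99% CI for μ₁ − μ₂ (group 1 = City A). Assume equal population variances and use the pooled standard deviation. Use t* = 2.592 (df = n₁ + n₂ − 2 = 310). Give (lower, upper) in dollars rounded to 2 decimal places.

s_p = √[((n₁−1)s₁² + (n₂−1)s₂²)/(n₁+n₂−2)] = √[(213·82.8² + 97·113.5²)/310] = 93.4961.
SE = 93.4961·√(1/214 + 1/98) = 11.4038.
With t* = 2.592, margin = 2.592 × 11.4038 = 29.5586.
x̄₁ − x̄₂ = 179 − 297 = -118.0000; interval -118.0000 ± 29.5586 = (-147.56, -88.44).

(-147.56, -88.44)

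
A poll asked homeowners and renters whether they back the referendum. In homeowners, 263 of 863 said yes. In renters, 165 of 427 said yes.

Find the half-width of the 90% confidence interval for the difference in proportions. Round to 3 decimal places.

0.047

Sample proportions: 263/863 = 0.3048, 165/427 = 0.3864.
Each SE is √(p̂(1−p̂)/n): √(0.3048·0.6952/863) = 0.01567 and √(0.3864·0.6136/427) = 0.02356.
SE(p̂₁ − p̂₂) = √(SE₁² + SE₂²) = √(0.0002455489 + 0.0005550736) = 0.02830, since the two samples are independent.
At 90% confidence z* = 1.645; margin = 1.645 × 0.02830 = 0.04655.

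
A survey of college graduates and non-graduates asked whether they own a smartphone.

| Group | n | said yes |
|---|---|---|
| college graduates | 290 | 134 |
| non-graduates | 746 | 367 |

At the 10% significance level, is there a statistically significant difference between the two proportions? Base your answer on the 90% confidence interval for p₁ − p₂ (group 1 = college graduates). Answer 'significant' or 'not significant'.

p̂₁ = 134/290 = 0.4621 and p̂₂ = 367/746 = 0.4920.
SE₁ = √(p̂₁(1−p̂₁)/n₁) = √(0.4621·0.5379/290) = 0.02928; SE₂ = √(0.4920·0.5080/746) = 0.01830.
Independent samples: SE of the difference = √(SE₁² + SE₂²) = √(0.0008573184 + 0.00033489) = 0.03453.
z* for 90% confidence is 1.645, so the margin of error is 1.645 × 0.03453 = 0.05680.
Point estimate p̂₁ − p̂₂ = 0.4621 − 0.4920 = -0.0299.
-0.0299 ± 0.05680 → (-0.08670, 0.02690).
The interval (-0.08670, 0.02690) contains 0, so the difference is not significant.

not significant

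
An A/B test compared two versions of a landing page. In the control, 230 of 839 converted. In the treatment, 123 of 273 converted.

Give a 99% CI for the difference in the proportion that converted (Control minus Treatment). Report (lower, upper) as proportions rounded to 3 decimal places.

(-0.264, -0.089)

Sample proportions: 230/839 = 0.2741, 123/273 = 0.4505.
Each SE is √(p̂(1−p̂)/n): √(0.2741·0.7259/839) = 0.01540 and √(0.4505·0.5495/273) = 0.03011.
SE(p̂₁ − p̂₂) = √(SE₁² + SE₂²) = √(0.00023716 + 0.0009066121) = 0.03382, since the two samples are independent.
At 99% confidence z* = 2.576; margin = 2.576 × 0.03382 = 0.08712.
The difference is 0.2741 − 0.4505 = -0.1764, so the interval is -0.1764 ± 0.08712 = (-0.264, -0.089).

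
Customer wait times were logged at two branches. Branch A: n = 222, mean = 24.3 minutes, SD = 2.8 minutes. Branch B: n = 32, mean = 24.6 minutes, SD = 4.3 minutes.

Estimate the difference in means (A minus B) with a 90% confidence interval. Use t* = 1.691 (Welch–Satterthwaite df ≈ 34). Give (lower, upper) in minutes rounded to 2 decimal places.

SE₁ = s₁/√n₁ = 2.8/√222 = 0.1879; SE₂ = 4.3/√32 = 0.7601.
Independent samples, unequal variances: SE_diff = √(SE₁² + SE₂²) = √(0.03530641 + 0.57775201) = 0.7830.
t* = 1.691, so margin of error = 1.691 × 0.7830 = 1.3241.
Difference in means = 24.3 − 24.6 = -0.3000.
-0.3000 ± 1.3241 → (-1.62, 1.02).

(-1.62, 1.02)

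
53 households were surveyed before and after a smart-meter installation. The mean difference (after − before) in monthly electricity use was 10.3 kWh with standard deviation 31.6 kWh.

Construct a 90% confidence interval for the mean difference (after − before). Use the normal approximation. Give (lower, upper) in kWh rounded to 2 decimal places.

(3.16, 17.44)

This is a matched-pairs design, so SE = s_d/√n = 31.6/√53 = 4.3406.
Margin = 1.645 × 4.3406 = 7.1403; the interval is 10.3 ± 7.1403 = (3.16, 17.44).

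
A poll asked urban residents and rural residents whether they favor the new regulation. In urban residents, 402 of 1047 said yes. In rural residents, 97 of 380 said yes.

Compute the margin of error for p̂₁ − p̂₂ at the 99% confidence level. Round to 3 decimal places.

p̂₁ = 402/1047 = 0.3840 and p̂₂ = 97/380 = 0.2553.
SE₁ = √(p̂₁(1−p̂₁)/n₁) = √(0.3840·0.6160/1047) = 0.01503; SE₂ = √(0.2553·0.7447/380) = 0.02237.
Independent samples: SE of the difference = √(SE₁² + SE₂²) = √(0.0002259009 + 0.0005004169) = 0.02695.
z* for 99% confidence is 2.576, so the margin of error is 2.576 × 0.02695 = 0.06942.

0.069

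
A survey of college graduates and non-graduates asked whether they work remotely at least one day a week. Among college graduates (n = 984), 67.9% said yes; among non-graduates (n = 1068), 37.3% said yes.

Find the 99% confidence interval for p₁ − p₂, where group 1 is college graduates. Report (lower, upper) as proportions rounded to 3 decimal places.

Each SE is √(p̂(1−p̂)/n): √(0.6790·0.3210/984) = 0.01488 and √(0.3730·0.6270/1068) = 0.01480.
SE(p̂₁ − p̂₂) = √(SE₁² + SE₂²) = √(0.0002214144 + 0.00021904) = 0.02099, since the two samples are independent.
At 99% confidence z* = 2.576; margin = 2.576 × 0.02099 = 0.05407.
The difference is 0.6790 − 0.3730 = 0.3060, so the interval is 0.3060 ± 0.05407 = (0.252, 0.360).

(0.252, 0.360)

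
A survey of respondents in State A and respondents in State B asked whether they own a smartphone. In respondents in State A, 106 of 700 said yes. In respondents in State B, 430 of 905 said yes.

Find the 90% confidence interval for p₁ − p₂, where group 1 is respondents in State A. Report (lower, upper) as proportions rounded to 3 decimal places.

(-0.359, -0.288)

Sample proportions: 106/700 = 0.1514, 430/905 = 0.4751.
Each SE is √(p̂(1−p̂)/n): √(0.1514·0.8486/700) = 0.01355 and √(0.4751·0.5249/905) = 0.01660.
SE(p̂₁ − p̂₂) = √(SE₁² + SE₂²) = √(0.0001836025 + 0.00027556) = 0.02143, since the two samples are independent.
At 90% confidence z* = 1.645; margin = 1.645 × 0.02143 = 0.03525.
The difference is 0.1514 − 0.4751 = -0.3237, so the interval is -0.3237 ± 0.03525 = (-0.359, -0.288).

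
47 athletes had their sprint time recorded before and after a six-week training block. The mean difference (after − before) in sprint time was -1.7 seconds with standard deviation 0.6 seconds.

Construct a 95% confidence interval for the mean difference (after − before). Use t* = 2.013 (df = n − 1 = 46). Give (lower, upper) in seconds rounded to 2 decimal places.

(-1.88, -1.52)

This is a matched-pairs design, so SE = s_d/√n = 0.6/√47 = 0.0875.
Margin = 2.013 × 0.0875 = 0.1761; the interval is -1.7 ± 0.1761 = (-1.88, -1.52).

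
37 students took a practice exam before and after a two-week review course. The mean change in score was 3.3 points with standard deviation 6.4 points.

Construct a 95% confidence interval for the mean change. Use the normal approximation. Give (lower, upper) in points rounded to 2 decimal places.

This is a matched-pairs design, so SE = s_d/√n = 6.4/√37 = 1.0522.
Margin = 1.960 × 1.0522 = 2.0623; the interval is 3.3 ± 2.0623 = (1.24, 5.36).

(1.24, 5.36)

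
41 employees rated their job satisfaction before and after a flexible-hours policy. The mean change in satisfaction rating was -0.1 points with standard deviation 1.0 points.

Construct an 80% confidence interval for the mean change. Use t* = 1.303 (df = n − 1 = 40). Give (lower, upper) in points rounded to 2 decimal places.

(-0.30, 0.10)

Paired design: SE = s_d/√n = 1.0/√41 = 0.1562.
t* = 1.303; margin of error = 1.303 × 0.1562 = 0.2035.
-0.1 ± 0.2035 → (-0.30, 0.10).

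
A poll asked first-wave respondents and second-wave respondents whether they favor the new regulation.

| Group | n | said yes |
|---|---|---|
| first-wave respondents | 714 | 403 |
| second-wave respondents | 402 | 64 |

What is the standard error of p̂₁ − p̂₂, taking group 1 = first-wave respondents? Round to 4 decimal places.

0.0260

First, p̂₁ = 403/714 = 0.5644; p̂₂ = 64/402 = 0.1592.
The two standard errors are √(0.5644×0.4356/714) = 0.01856 and √(0.1592×0.8408/402) = 0.01825.
Because the samples are independent, SE_diff = √(0.01856² + 0.01825²) = 0.02603.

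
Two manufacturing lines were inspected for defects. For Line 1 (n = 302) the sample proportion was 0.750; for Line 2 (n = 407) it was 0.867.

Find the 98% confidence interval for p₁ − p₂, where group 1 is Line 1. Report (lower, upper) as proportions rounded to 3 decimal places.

(-0.187, -0.047)

SE₁ = √(p̂₁(1−p̂₁)/n₁) = √(0.7500·0.2500/302) = 0.02492; SE₂ = √(0.8670·0.1330/407) = 0.01683.
Independent samples: SE of the difference = √(SE₁² + SE₂²) = √(0.0006210064 + 0.0002832489) = 0.03007.
z* for 98% confidence is 2.326, so the margin of error is 2.326 × 0.03007 = 0.06994.
Point estimate p̂₁ − p̂₂ = 0.7500 − 0.8670 = -0.1170.
-0.1170 ± 0.06994 → (-0.187, -0.047).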